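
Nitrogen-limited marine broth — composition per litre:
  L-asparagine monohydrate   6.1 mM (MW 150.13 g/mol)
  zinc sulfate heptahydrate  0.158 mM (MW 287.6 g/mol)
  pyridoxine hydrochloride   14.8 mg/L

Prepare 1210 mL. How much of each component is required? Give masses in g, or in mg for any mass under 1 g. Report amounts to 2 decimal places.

Target volume = 1210 mL = 1.21 L.
L-asparagine monohydrate: 6.1 mmol/L × 150.13 g/mol × 1.21 L ÷ 1000 = 1.11 g
zinc sulfate heptahydrate: 0.158 mmol/L × 287.6 mg/mmol × 1.21 L = 54.98 mg
pyridoxine hydrochloride: 14.8 mg/L × 1.21 L = 17.91 mg

L-asparagine monohydrate 1.11 g; zinc sulfate heptahydrate 54.98 mg; pyridoxine hydrochloride 17.91 mg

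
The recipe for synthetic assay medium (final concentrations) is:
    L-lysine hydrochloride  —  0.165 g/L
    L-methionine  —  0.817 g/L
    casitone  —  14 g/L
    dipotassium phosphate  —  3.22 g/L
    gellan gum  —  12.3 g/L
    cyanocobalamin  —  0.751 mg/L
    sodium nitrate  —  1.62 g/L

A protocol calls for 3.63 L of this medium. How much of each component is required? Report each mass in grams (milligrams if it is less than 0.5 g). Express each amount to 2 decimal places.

L-lysine hydrochloride 0.60 g; L-methionine 2.97 g; casitone 50.82 g; dipotassium phosphate 11.69 g; gellan gum 44.65 g; cyanocobalamin 2.73 mg; sodium nitrate 5.88 g

Working volume: 3.63 L.
L-lysine hydrochloride: 0.165 g/L × 3.63 L = 0.60 g
L-methionine: 0.817 g/L × 3.63 L = 2.97 g
casitone: 14 g/L × 3.63 L = 50.82 g
dipotassium phosphate: 3.22 g/L × 3.63 L = 11.69 g
gellan gum: 12.3 g/L × 3.63 L = 44.65 g
cyanocobalamin: 0.751 mg/L × 3.63 L = 2.73 mg
sodium nitrate: 1.62 g/L × 3.63 L = 5.88 g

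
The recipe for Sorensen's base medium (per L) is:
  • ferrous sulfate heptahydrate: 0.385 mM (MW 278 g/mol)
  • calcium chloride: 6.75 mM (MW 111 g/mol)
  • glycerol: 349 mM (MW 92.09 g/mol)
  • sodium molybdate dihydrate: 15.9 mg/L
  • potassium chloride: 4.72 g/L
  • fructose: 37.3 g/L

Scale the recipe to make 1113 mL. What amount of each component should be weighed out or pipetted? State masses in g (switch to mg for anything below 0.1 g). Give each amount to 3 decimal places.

ferrous sulfate heptahydrate 0.119 g; calcium chloride 0.834 g; glycerol 35.771 g; sodium molybdate dihydrate 17.697 mg; potassium chloride 5.253 g; fructose 41.515 g

Scale factor relative to 1 L: 1.113.
ferrous sulfate heptahydrate: 0.385 mmol/L × 278 g/mol × 1.113 L ÷ 1000 = 0.119 g
calcium chloride: 6.75 mmol/L × 111 g/mol × 1.113 L ÷ 1000 = 0.834 g
glycerol: 349 mmol/L × 92.09 g/mol × 1.113 L ÷ 1000 = 35.771 g
sodium molybdate dihydrate: 15.9 mg/L × 1.113 L = 17.697 mg
potassium chloride: 4.72 g/L × 1.113 L = 5.253 g
fructose: 37.3 g/L × 1.113 L = 41.515 g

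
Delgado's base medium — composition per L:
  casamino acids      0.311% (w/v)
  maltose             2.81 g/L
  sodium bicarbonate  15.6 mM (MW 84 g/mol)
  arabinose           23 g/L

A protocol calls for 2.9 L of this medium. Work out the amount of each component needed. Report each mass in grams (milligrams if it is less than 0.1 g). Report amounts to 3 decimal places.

Scale factor relative to 1 L: 2.9.
casamino acids: 0.311% w/v = 3.11 g/L → 3.11 × 2.9 L = 9.019 g
maltose: 2.81 g/L × 2.9 L = 8.149 g
sodium bicarbonate: 15.6 mmol/L × 84 g/mol × 2.9 L ÷ 1000 = 3.800 g
arabinose: 23 g/L × 2.9 L = 66.700 g

casamino acids 9.019 g; maltose 8.149 g; sodium bicarbonate 3.800 g; arabinose 66.700 g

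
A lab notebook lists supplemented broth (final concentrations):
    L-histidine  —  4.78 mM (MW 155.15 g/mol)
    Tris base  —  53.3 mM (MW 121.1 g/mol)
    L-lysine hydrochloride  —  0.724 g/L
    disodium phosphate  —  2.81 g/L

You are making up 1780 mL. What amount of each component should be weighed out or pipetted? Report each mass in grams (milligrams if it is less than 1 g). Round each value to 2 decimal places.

Working volume: 1780 mL = 1.78 L.
L-histidine: 4.78 mmol/L × 155.15 g/mol × 1.78 L ÷ 1000 = 1.32 g
Tris base: 53.3 mmol/L × 121.1 g/mol × 1.78 L ÷ 1000 = 11.49 g
L-lysine hydrochloride: 0.724 g/L × 1.78 L = 1.29 g
disodium phosphate: 2.81 g/L × 1.78 L = 5.00 g

L-histidine 1.32 g; Tris base 11.49 g; L-lysine hydrochloride 1.29 g; disodium phosphate 5.00 g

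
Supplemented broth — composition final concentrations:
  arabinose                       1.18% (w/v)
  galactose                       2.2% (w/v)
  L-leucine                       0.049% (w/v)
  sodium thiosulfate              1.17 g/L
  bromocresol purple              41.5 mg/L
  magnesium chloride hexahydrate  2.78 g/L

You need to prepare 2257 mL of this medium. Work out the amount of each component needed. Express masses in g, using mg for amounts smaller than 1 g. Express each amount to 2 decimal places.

Scale factor relative to 1 L: 2.257.
arabinose: 1.18 g per 100 mL × 2257 mL ÷ 100 = 26.63 g
galactose: 2.2% w/v = 22 g/L → 22 × 2.257 L = 49.65 g
L-leucine: 0.049% w/v = 0.49 g/L → 0.49 × 2.257 L = 1.11 g
sodium thiosulfate: 1.17 g/L × 2.257 L = 2.64 g
bromocresol purple: 41.5 mg/L × 2.257 L = 93.67 mg
magnesium chloride hexahydrate: 2.78 g/L × 2.257 L = 6.27 g

arabinose 26.63 g; galactose 49.65 g; L-leucine 1.11 g; sodium thiosulfate 2.64 g; bromocresol purple 93.67 mg; magnesium chloride hexahydrate 6.27 g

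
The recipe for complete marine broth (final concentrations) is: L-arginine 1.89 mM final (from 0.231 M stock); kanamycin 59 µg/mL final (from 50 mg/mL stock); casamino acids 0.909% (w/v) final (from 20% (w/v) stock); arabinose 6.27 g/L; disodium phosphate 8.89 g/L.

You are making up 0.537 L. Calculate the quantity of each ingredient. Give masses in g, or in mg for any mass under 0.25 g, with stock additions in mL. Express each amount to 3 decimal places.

Scale factor relative to 1 L: 0.537.
L-arginine: dilute stock: 1.89 mM × 537 mL ÷ 231 mM = 4.394 mL
kanamycin: dilute stock: 59 µg/mL × 537 mL ÷ 50000 µg/mL = 0.634 mL
casamino acids: V = C2·V2/C1 = 0.909% ÷ 20% × 537 mL = 24.407 mL
arabinose: 6.27 g/L × 0.537 L = 3.367 g
disodium phosphate: 8.89 g/L × 0.537 L = 4.774 g

L-arginine 4.394 mL; kanamycin 0.634 mL; casamino acids 24.407 mL; arabinose 3.367 g; disodium phosphate 4.774 g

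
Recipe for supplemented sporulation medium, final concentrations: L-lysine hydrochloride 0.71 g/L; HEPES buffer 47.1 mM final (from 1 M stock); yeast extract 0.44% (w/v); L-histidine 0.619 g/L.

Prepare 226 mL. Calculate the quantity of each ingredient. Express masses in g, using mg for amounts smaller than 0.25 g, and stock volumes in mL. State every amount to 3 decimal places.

Target volume = 226 mL = 0.226 L.
L-lysine hydrochloride: 0.71 g/L × 0.226 L = 0.16046 g = 160.460 mg
HEPES buffer: V = C2·V2/C1 = 47.1 mM × 226 mL ÷ 1000 mM = 10.645 mL
yeast extract: 0.44 g per 100 mL × 226 mL ÷ 100 = 0.994 g
L-histidine: 0.619 g/L × 0.226 L = 0.139894 g = 139.894 mg

L-lysine hydrochloride 160.460 mg; HEPES buffer 10.645 mL; yeast extract 0.994 g; L-histidine 139.894 mg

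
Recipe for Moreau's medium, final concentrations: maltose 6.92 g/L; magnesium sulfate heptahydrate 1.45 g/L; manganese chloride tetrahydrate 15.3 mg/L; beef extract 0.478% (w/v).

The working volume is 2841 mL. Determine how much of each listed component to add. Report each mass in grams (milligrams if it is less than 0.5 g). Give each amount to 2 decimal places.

maltose 19.66 g; magnesium sulfate heptahydrate 4.12 g; manganese chloride tetrahydrate 43.47 mg; beef extract 13.58 g

Scale factor relative to 1 L: 2.841.
maltose: 6.92 g/L × 2.841 L = 19.66 g
magnesium sulfate heptahydrate: 1.45 g/L × 2.841 L = 4.12 g
manganese chloride tetrahydrate: 15.3 mg/L × 2.841 L = 43.47 mg
beef extract: 0.478% w/v = 4.78 g/L → 4.78 × 2.841 L = 13.58 g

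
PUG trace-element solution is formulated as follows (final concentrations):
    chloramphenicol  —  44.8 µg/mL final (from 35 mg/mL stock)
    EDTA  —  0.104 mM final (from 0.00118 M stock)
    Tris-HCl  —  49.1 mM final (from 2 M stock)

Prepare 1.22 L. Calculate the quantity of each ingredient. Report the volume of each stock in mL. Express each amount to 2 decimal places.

Working volume: 1.22 L.
chloramphenicol: C1V1 = C2V2 → 44.8 µg/mL × 1220 mL ÷ 35000 µg/mL = 1.56 mL
EDTA: V = C2·V2/C1 = 0.104 mM × 1220 mL ÷ 1.18 mM = 107.53 mL
Tris-HCl: V = C2·V2/C1 = 49.1 mM × 1220 mL ÷ 2000 mM = 29.95 mL

chloramphenicol 1.56 mL; EDTA 107.53 mL; Tris-HCl 29.95 mL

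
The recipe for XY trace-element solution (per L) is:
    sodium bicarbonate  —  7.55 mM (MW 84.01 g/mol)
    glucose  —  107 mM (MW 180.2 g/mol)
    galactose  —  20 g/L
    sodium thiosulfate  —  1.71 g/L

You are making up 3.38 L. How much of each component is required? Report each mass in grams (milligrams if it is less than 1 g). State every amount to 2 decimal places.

Scale factor relative to 1 L: 3.38.
sodium bicarbonate: 7.55 mmol/L × 84.01 g/mol × 3.38 L ÷ 1000 = 2.14 g
glucose: 107 mmol/L × 180.2 g/mol × 3.38 L ÷ 1000 = 65.17 g
galactose: 20 g/L × 3.38 L = 67.60 g
sodium thiosulfate: 1.71 g/L × 3.38 L = 5.78 g

sodium bicarbonate 2.14 g; glucose 65.17 g; galactose 67.60 g; sodium thiosulfate 5.78 g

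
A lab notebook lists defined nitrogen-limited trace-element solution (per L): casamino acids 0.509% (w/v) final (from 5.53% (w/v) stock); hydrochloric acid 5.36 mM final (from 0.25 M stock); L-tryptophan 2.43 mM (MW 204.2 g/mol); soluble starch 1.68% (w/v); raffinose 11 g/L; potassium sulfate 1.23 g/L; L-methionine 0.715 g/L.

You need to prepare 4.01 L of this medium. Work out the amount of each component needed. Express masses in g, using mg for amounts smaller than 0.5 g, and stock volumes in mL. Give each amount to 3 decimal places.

Working volume: 4.01 L.
casamino acids: C1V1 = C2V2 → 0.509% ÷ 5.53% × 4010 mL = 369.094 mL
hydrochloric acid: dilute stock: 5.36 mM × 4010 mL ÷ 250 mM = 85.974 mL
L-tryptophan: 2.43 mmol/L × 204.2 g/mol × 4.01 L ÷ 1000 = 1.990 g
soluble starch: 1.68 g per 100 mL × 4010 mL ÷ 100 = 67.368 g
raffinose: 11 g/L × 4.01 L = 44.110 g
potassium sulfate: 1.23 g/L × 4.01 L = 4.932 g
L-methionine: 0.715 g/L × 4.01 L = 2.867 g

casamino acids 369.094 mL; hydrochloric acid 85.974 mL; L-tryptophan 1.990 g; soluble starch 67.368 g; raffinose 44.110 g; potassium sulfate 4.932 g; L-methionine 2.867 g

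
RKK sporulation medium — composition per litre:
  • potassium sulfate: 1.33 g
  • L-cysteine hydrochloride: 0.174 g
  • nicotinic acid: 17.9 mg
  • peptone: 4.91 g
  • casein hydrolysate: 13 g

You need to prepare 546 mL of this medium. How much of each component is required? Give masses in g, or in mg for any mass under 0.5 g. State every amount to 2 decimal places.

potassium sulfate 0.73 g; L-cysteine hydrochloride 95.00 mg; nicotinic acid 9.77 mg; peptone 2.68 g; casein hydrolysate 7.10 g

Scale factor = 546 mL / 1000 mL = 0.546.
potassium sulfate: 1.33 g × (546 mL / 1000 mL) = 0.73 g
L-cysteine hydrochloride: 0.174 g × (546 mL / 1000 mL) = 0.095004 g = 95.00 mg
nicotinic acid: 17.9 mg × (546 mL / 1000 mL) = 9.77 mg
peptone: 4.91 g × (546 mL / 1000 mL) = 2.68 g
casein hydrolysate: 13 g × (546 mL / 1000 mL) = 7.10 g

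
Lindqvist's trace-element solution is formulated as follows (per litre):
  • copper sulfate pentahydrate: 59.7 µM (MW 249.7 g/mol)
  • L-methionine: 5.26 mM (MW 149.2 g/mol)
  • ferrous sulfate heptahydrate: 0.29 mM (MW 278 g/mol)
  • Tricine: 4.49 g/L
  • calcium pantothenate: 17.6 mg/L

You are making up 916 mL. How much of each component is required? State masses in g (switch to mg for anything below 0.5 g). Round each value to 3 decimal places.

Scale factor relative to 1 L: 0.916.
copper sulfate pentahydrate: 59.7 µmol/L × 249.7 g/mol × 0.916 L ÷ 1000 = 13.655 mg
L-methionine: 5.26 mmol/L × 149.2 g/mol × 0.916 L ÷ 1000 = 0.719 g
ferrous sulfate heptahydrate: 0.29 mmol/L × 278 mg/mmol × 0.916 L = 73.848 mg
Tricine: 4.49 g/L × 0.916 L = 4.113 g
calcium pantothenate: 17.6 mg/L × 0.916 L = 16.122 mg

copper sulfate pentahydrate 13.655 mg; L-methionine 0.719 g; ferrous sulfate heptahydrate 73.848 mg; Tricine 4.113 g; calcium pantothenate 16.122 mg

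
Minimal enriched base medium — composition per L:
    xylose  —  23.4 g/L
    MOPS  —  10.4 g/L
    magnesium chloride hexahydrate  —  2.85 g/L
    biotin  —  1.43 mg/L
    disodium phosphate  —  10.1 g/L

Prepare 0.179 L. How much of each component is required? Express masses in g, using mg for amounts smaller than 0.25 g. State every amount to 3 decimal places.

Working volume: 0.179 L.
xylose: 23.4 g/L × 0.179 L = 4.189 g
MOPS: 10.4 g/L × 0.179 L = 1.862 g
magnesium chloride hexahydrate: 2.85 g/L × 0.179 L = 0.510 g
biotin: 1.43 mg/L × 0.179 L = 0.256 mg
disodium phosphate: 10.1 g/L × 0.179 L = 1.808 g

xylose 4.189 g; MOPS 1.862 g; magnesium chloride hexahydrate 0.510 g; biotin 0.256 mg; disodium phosphate 1.808 g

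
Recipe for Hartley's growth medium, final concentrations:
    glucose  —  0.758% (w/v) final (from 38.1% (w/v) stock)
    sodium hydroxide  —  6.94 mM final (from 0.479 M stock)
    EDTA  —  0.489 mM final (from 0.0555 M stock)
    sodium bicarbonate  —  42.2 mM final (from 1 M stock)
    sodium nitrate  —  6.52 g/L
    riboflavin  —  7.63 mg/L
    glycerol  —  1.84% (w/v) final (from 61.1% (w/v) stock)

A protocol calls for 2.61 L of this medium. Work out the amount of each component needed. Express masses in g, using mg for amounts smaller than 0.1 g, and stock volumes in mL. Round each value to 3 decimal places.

Scale factor relative to 1 L: 2.61.
glucose: V = C2·V2/C1 = 0.758% ÷ 38.1% × 2610 mL = 51.926 mL
sodium hydroxide: V = C2·V2/C1 = 6.94 mM × 2610 mL ÷ 479 mM = 37.815 mL
EDTA: C1V1 = C2V2 → 0.489 mM × 2610 mL ÷ 55.5 mM = 22.996 mL
sodium bicarbonate: V = C2·V2/C1 = 42.2 mM × 2610 mL ÷ 1000 mM = 110.142 mL
sodium nitrate: 6.52 g/L × 2.61 L = 17.017 g
riboflavin: 7.63 mg/L × 2.61 L = 19.914 mg
glycerol: dilute stock: 1.84% ÷ 61.1% × 2610 mL = 78.599 mL

glucose 51.926 mL; sodium hydroxide 37.815 mL; EDTA 22.996 mL; sodium bicarbonate 110.142 mL; sodium nitrate 17.017 g; riboflavin 19.914 mg; glycerol 78.599 mL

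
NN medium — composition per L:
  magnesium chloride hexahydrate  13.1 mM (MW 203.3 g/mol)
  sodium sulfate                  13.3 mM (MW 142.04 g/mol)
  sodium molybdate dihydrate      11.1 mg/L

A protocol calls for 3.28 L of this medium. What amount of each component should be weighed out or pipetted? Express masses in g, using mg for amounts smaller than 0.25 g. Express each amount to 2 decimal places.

magnesium chloride hexahydrate 8.74 g; sodium sulfate 6.20 g; sodium molybdate dihydrate 36.41 mg

Scale factor relative to 1 L: 3.28.
magnesium chloride hexahydrate: 13.1 mmol/L × 203.3 g/mol × 3.28 L ÷ 1000 = 8.74 g
sodium sulfate: 13.3 mmol/L × 142.04 g/mol × 3.28 L ÷ 1000 = 6.20 g
sodium molybdate dihydrate: 11.1 mg/L × 3.28 L = 36.41 mg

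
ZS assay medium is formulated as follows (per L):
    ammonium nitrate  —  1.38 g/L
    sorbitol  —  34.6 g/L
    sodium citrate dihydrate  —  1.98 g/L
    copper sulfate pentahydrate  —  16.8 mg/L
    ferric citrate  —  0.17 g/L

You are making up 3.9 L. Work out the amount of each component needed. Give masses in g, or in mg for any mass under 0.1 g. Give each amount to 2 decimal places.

ammonium nitrate 5.38 g; sorbitol 134.94 g; sodium citrate dihydrate 7.72 g; copper sulfate pentahydrate 65.52 mg; ferric citrate 0.66 g

Scale factor relative to 1 L: 3.9.
ammonium nitrate: 1.38 g/L × 3.9 L = 5.38 g
sorbitol: 34.6 g/L × 3.9 L = 134.94 g
sodium citrate dihydrate: 1.98 g/L × 3.9 L = 7.72 g
copper sulfate pentahydrate: 16.8 mg/L × 3.9 L = 65.52 mg
ferric citrate: 0.17 g/L × 3.9 L = 0.66 g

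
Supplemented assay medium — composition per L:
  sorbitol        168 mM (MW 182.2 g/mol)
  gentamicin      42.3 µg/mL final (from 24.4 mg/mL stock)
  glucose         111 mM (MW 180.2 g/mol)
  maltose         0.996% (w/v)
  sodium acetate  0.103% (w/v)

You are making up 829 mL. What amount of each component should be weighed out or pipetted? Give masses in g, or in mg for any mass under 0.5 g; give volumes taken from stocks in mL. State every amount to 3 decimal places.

sorbitol 25.375 g; gentamicin 1.437 mL; glucose 16.582 g; maltose 8.257 g; sodium acetate 0.854 g

Working volume: 829 mL = 0.829 L.
sorbitol: 168 mmol/L × 182.2 g/mol × 0.829 L ÷ 1000 = 25.375 g
gentamicin: C1V1 = C2V2 → 42.3 µg/mL × 829 mL ÷ 24400 µg/mL = 1.437 mL
glucose: 111 mmol/L × 180.2 g/mol × 0.829 L ÷ 1000 = 16.582 g
maltose: 0.996 g per 100 mL × 829 mL ÷ 100 = 8.257 g
sodium acetate: 0.103 g per 100 mL × 829 mL ÷ 100 = 0.854 g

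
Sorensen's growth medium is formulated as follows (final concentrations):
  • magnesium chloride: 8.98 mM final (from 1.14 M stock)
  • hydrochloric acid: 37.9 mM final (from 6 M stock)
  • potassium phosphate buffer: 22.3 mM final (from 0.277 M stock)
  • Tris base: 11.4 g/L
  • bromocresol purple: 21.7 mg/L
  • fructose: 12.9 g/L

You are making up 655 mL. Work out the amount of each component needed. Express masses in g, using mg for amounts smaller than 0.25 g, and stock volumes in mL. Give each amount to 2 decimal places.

Working volume: 655 mL = 0.655 L.
magnesium chloride: dilute stock: 8.98 mM × 655 mL ÷ 1140 mM = 5.16 mL
hydrochloric acid: V = C2·V2/C1 = 37.9 mM × 655 mL ÷ 6000 mM = 4.14 mL
potassium phosphate buffer: V = C2·V2/C1 = 22.3 mM × 655 mL ÷ 277 mM = 52.73 mL
Tris base: 11.4 g/L × 0.655 L = 7.47 g
bromocresol purple: 21.7 mg/L × 0.655 L = 14.21 mg
fructose: 12.9 g/L × 0.655 L = 8.45 g

magnesium chloride 5.16 mL; hydrochloric acid 4.14 mL; potassium phosphate buffer 52.73 mL; Tris base 7.47 g; bromocresol purple 14.21 mg; fructose 8.45 g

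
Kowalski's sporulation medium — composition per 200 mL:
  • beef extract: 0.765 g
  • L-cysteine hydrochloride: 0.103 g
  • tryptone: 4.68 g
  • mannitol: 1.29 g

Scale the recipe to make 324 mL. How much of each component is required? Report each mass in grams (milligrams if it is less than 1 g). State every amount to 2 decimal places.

Scale factor = 324 mL / 200 mL = 1.62.
beef extract: 0.765 g × (324 mL / 200 mL) = 1.24 g
L-cysteine hydrochloride: 0.103 g × (324 mL / 200 mL) = 0.16686 g = 166.86 mg
tryptone: 4.68 g × (324 mL / 200 mL) = 7.58 g
mannitol: 1.29 g × (324 mL / 200 mL) = 2.09 g

beef extract 1.24 g; L-cysteine hydrochloride 166.86 mg; tryptone 7.58 g; mannitol 2.09 g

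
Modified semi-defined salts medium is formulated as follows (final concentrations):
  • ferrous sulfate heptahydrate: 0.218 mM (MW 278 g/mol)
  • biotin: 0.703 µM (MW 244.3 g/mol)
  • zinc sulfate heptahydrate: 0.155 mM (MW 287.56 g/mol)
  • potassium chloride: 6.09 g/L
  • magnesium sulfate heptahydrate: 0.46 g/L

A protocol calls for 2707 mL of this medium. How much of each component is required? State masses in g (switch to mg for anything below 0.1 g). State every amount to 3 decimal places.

Scale factor relative to 1 L: 2.707.
ferrous sulfate heptahydrate: 0.218 mmol/L × 278 g/mol × 2.707 L ÷ 1000 = 0.164 g
biotin: 0.703 µmol/L × 244.3 g/mol × 2.707 L ÷ 1000 = 0.465 mg
zinc sulfate heptahydrate: 0.155 mmol/L × 287.56 g/mol × 2.707 L ÷ 1000 = 0.121 g
potassium chloride: 6.09 g/L × 2.707 L = 16.486 g
magnesium sulfate heptahydrate: 0.46 g/L × 2.707 L = 1.245 g

ferrous sulfate heptahydrate 0.164 g; biotin 0.465 mg; zinc sulfate heptahydrate 0.121 g; potassium chloride 16.486 g; magnesium sulfate heptahydrate 1.245 g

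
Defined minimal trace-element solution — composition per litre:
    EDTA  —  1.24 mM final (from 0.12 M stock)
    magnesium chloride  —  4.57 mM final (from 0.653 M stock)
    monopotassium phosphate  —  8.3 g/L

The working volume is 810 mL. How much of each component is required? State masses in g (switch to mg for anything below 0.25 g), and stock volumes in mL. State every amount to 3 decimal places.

EDTA 8.370 mL; magnesium chloride 5.669 mL; monopotassium phosphate 6.723 g

Target volume = 810 mL = 0.81 L.
EDTA: C1V1 = C2V2 → 1.24 mM × 810 mL ÷ 120 mM = 8.370 mL
magnesium chloride: dilute stock: 4.57 mM × 810 mL ÷ 653 mM = 5.669 mL
monopotassium phosphate: 8.3 g/L × 0.81 L = 6.723 g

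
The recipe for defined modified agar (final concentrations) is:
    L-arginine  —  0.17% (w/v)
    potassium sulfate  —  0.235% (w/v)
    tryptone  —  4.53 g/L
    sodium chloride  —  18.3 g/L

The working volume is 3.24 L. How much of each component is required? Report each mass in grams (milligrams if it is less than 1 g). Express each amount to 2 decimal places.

L-arginine 5.51 g; potassium sulfate 7.61 g; tryptone 14.68 g; sodium chloride 59.29 g

Working volume: 3.24 L.
L-arginine: 0.17 g per 100 mL × 3240 mL ÷ 100 = 5.51 g
potassium sulfate: 0.235% w/v = 2.35 g/L → 2.35 × 3.24 L = 7.61 g
tryptone: 4.53 g/L × 3.24 L = 14.68 g
sodium chloride: 18.3 g/L × 3.24 L = 59.29 g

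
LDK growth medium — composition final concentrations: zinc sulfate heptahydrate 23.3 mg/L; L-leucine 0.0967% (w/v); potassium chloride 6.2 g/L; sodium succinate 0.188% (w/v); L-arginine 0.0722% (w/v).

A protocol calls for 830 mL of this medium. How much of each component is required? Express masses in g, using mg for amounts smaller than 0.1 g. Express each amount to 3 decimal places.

zinc sulfate heptahydrate 19.339 mg; L-leucine 0.803 g; potassium chloride 5.146 g; sodium succinate 1.560 g; L-arginine 0.599 g

Scale factor relative to 1 L: 0.83.
zinc sulfate heptahydrate: 23.3 mg/L × 0.83 L = 19.339 mg
L-leucine: 0.0967 g per 100 mL × 830 mL ÷ 100 = 0.803 g
potassium chloride: 6.2 g/L × 0.83 L = 5.146 g
sodium succinate: 0.188 g per 100 mL × 830 mL ÷ 100 = 1.560 g
L-arginine: 0.0722% w/v = 0.722 g/L → 0.722 × 0.83 L = 0.599 g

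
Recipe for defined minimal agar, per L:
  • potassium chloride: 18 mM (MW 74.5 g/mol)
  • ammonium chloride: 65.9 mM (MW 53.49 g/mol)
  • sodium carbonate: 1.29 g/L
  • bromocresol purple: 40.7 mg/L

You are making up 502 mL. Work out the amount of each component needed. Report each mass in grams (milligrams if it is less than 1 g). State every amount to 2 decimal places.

Scale factor relative to 1 L: 0.502.
potassium chloride: 18 mmol/L × 74.5 mg/mmol × 0.502 L = 673.18 mg
ammonium chloride: 65.9 mmol/L × 53.49 g/mol × 0.502 L ÷ 1000 = 1.77 g
sodium carbonate: 1.29 g/L × 0.502 L = 0.64758 g = 647.58 mg
bromocresol purple: 40.7 mg/L × 0.502 L = 20.43 mg

potassium chloride 673.18 mg; ammonium chloride 1.77 g; sodium carbonate 647.58 mg; bromocresol purple 20.43 mg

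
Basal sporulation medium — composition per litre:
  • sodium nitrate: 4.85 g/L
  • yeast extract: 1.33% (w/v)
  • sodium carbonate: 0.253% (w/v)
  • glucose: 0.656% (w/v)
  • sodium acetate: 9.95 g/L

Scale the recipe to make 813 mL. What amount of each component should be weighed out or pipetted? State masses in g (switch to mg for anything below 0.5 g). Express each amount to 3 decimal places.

Scale factor relative to 1 L: 0.813.
sodium nitrate: 4.85 g/L × 0.813 L = 3.943 g
yeast extract: 1.33% w/v = 13.3 g/L → 13.3 × 0.813 L = 10.813 g
sodium carbonate: 0.253 g per 100 mL × 813 mL ÷ 100 = 2.057 g
glucose: 0.656 g per 100 mL × 813 mL ÷ 100 = 5.333 g
sodium acetate: 9.95 g/L × 0.813 L = 8.089 g

sodium nitrate 3.943 g; yeast extract 10.813 g; sodium carbonate 2.057 g; glucose 5.333 g; sodium acetate 8.089 g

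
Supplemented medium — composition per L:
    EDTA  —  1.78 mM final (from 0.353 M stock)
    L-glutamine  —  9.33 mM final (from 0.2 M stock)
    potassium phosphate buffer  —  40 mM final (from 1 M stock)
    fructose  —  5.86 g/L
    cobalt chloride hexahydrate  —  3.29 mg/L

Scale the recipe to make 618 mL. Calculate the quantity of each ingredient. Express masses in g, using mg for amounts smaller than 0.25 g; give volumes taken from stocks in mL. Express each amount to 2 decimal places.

EDTA 3.12 mL; L-glutamine 28.83 mL; potassium phosphate buffer 24.72 mL; fructose 3.62 g; cobalt chloride hexahydrate 2.03 mg

Target volume = 618 mL = 0.618 L.
EDTA: C1V1 = C2V2 → 1.78 mM × 618 mL ÷ 353 mM = 3.12 mL
L-glutamine: V = C2·V2/C1 = 9.33 mM × 618 mL ÷ 200 mM = 28.83 mL
potassium phosphate buffer: C1V1 = C2V2 → 40 mM × 618 mL ÷ 1000 mM = 24.72 mL
fructose: 5.86 g/L × 0.618 L = 3.62 g
cobalt chloride hexahydrate: 3.29 mg/L × 0.618 L = 2.03 mg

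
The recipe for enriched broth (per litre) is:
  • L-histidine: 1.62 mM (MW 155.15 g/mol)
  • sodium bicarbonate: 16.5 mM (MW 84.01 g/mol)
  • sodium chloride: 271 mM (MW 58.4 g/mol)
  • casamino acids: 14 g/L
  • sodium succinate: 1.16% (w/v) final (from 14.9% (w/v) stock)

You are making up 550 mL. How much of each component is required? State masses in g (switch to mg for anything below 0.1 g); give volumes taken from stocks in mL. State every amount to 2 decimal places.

Scale factor relative to 1 L: 0.55.
L-histidine: 1.62 mmol/L × 155.15 g/mol × 0.55 L ÷ 1000 = 0.14 g
sodium bicarbonate: 16.5 mmol/L × 84.01 g/mol × 0.55 L ÷ 1000 = 0.76 g
sodium chloride: 271 mmol/L × 58.4 g/mol × 0.55 L ÷ 1000 = 8.70 g
casamino acids: 14 g/L × 0.55 L = 7.70 g
sodium succinate: C1V1 = C2V2 → 1.16% ÷ 14.9% × 550 mL = 42.82 mL

L-histidine 0.14 g; sodium bicarbonate 0.76 g; sodium chloride 8.70 g; casamino acids 7.70 g; sodium succinate 42.82 mL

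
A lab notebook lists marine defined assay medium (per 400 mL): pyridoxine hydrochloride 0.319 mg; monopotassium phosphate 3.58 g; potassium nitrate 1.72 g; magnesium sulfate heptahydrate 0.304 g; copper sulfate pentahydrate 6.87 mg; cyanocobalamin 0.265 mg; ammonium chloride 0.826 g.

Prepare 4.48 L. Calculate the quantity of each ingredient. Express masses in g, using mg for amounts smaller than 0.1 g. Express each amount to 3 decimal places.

Ratio of target to recipe volume: 4480 / 400 = 11.2.
pyridoxine hydrochloride: 0.319 mg × (4480 mL / 400 mL) = 3.573 mg
monopotassium phosphate: 3.58 g × (4480 mL / 400 mL) = 40.096 g
potassium nitrate: 1.72 g × (4480 mL / 400 mL) = 19.264 g
magnesium sulfate heptahydrate: 0.304 g × (4480 mL / 400 mL) = 3.405 g
copper sulfate pentahydrate: 6.87 mg × (4480 mL / 400 mL) = 76.944 mg
cyanocobalamin: 0.265 mg × (4480 mL / 400 mL) = 2.968 mg
ammonium chloride: 0.826 g × (4480 mL / 400 mL) = 9.251 g

pyridoxine hydrochloride 3.573 mg; monopotassium phosphate 40.096 g; potassium nitrate 19.264 g; magnesium sulfate heptahydrate 3.405 g; copper sulfate pentahydrate 76.944 mg; cyanocobalamin 2.968 mg; ammonium chloride 9.251 g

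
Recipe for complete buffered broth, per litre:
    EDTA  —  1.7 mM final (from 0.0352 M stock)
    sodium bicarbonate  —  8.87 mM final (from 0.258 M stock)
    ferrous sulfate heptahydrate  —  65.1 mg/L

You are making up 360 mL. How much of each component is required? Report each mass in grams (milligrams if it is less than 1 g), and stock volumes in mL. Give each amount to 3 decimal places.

Scale factor relative to 1 L: 0.36.
EDTA: dilute stock: 1.7 mM × 360 mL ÷ 35.2 mM = 17.386 mL
sodium bicarbonate: V = C2·V2/C1 = 8.87 mM × 360 mL ÷ 258 mM = 12.377 mL
ferrous sulfate heptahydrate: 65.1 mg/L × 0.36 L = 23.436 mg

EDTA 17.386 mL; sodium bicarbonate 12.377 mL; ferrous sulfate heptahydrate 23.436 mg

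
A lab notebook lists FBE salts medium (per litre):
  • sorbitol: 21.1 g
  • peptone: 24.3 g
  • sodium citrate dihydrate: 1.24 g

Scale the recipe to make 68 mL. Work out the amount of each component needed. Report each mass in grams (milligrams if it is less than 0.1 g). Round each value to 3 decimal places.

Ratio of target to recipe volume: 68 / 1000 = 0.068.
sorbitol: 21.1 g × (68 mL / 1000 mL) = 1.435 g
peptone: 24.3 g × (68 mL / 1000 mL) = 1.652 g
sodium citrate dihydrate: 1.24 g × (68 mL / 1000 mL) = 0.08432 g = 84.320 mg

sorbitol 1.435 g; peptone 1.652 g; sodium citrate dihydrate 84.320 mg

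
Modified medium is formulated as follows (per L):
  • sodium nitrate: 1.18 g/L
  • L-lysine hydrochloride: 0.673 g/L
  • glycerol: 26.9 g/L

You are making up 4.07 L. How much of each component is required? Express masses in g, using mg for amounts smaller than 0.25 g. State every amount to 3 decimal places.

sodium nitrate 4.803 g; L-lysine hydrochloride 2.739 g; glycerol 109.483 g

Scale factor relative to 1 L: 4.07.
sodium nitrate: 1.18 g/L × 4.07 L = 4.803 g
L-lysine hydrochloride: 0.673 g/L × 4.07 L = 2.739 g
glycerol: 26.9 g/L × 4.07 L = 109.483 g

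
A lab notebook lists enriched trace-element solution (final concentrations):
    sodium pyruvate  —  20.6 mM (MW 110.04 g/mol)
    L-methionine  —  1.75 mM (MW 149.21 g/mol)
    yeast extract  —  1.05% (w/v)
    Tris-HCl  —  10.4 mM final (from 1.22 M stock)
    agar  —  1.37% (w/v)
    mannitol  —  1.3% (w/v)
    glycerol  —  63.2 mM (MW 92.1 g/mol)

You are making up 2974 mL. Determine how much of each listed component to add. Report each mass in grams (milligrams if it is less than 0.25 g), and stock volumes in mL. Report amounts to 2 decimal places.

sodium pyruvate 6.74 g; L-methionine 0.78 g; yeast extract 31.23 g; Tris-HCl 25.35 mL; agar 40.74 g; mannitol 38.66 g; glycerol 17.31 g

Target volume = 2974 mL = 2.974 L.
sodium pyruvate: 20.6 mmol/L × 110.04 g/mol × 2.974 L ÷ 1000 = 6.74 g
L-methionine: 1.75 mmol/L × 149.21 g/mol × 2.974 L ÷ 1000 = 0.78 g
yeast extract: 1.05 g per 100 mL × 2974 mL ÷ 100 = 31.23 g
Tris-HCl: V = C2·V2/C1 = 10.4 mM × 2974 mL ÷ 1220 mM = 25.35 mL
agar: 1.37% w/v = 13.7 g/L → 13.7 × 2.974 L = 40.74 g
mannitol: 1.3 g per 100 mL × 2974 mL ÷ 100 = 38.66 g
glycerol: 63.2 mmol/L × 92.1 g/mol × 2.974 L ÷ 1000 = 17.31 g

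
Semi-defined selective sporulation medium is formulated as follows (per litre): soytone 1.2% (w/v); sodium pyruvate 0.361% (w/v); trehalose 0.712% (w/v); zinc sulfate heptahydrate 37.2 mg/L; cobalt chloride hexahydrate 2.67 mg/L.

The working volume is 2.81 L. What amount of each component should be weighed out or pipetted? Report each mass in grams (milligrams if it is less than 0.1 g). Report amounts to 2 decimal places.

Scale factor relative to 1 L: 2.81.
soytone: 1.2 g per 100 mL × 2810 mL ÷ 100 = 33.72 g
sodium pyruvate: 0.361% w/v = 3.61 g/L → 3.61 × 2.81 L = 10.14 g
trehalose: 0.712% w/v = 7.12 g/L → 7.12 × 2.81 L = 20.01 g
zinc sulfate heptahydrate: 37.2 mg/L × 2.81 L = 104.532 mg = 0.10 g
cobalt chloride hexahydrate: 2.67 mg/L × 2.81 L = 7.50 mg

soytone 33.72 g; sodium pyruvate 10.14 g; trehalose 20.01 g; zinc sulfate heptahydrate 0.10 g; cobalt chloride hexahydrate 7.50 mg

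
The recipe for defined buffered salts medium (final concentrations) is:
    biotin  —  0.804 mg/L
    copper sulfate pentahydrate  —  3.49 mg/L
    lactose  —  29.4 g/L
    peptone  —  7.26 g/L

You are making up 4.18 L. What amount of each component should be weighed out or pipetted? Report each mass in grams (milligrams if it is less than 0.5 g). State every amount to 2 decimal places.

biotin 3.36 mg; copper sulfate pentahydrate 14.59 mg; lactose 122.89 g; peptone 30.35 g

Scale factor relative to 1 L: 4.18.
biotin: 0.804 mg/L × 4.18 L = 3.36 mg
copper sulfate pentahydrate: 3.49 mg/L × 4.18 L = 14.59 mg
lactose: 29.4 g/L × 4.18 L = 122.89 g
peptone: 7.26 g/L × 4.18 L = 30.35 g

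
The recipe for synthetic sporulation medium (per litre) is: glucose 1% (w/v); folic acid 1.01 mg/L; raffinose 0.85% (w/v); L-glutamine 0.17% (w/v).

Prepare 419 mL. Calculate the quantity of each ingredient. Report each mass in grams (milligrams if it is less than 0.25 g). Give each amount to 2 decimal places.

glucose 4.19 g; folic acid 0.42 mg; raffinose 3.56 g; L-glutamine 0.71 g

Working volume: 419 mL = 0.419 L.
glucose: 1% w/v = 10 g/L → 10 × 0.419 L = 4.19 g
folic acid: 1.01 mg/L × 0.419 L = 0.42 mg
raffinose: 0.85 g per 100 mL × 419 mL ÷ 100 = 3.56 g
L-glutamine: 0.17 g per 100 mL × 419 mL ÷ 100 = 0.71 g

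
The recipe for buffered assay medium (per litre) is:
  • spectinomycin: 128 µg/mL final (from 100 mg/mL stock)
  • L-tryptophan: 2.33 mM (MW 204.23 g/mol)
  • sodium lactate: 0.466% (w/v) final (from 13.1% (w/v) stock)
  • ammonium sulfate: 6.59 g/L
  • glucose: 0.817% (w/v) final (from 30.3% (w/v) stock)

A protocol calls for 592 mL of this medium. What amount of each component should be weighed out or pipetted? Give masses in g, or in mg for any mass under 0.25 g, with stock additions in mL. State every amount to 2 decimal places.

Scale factor relative to 1 L: 0.592.
spectinomycin: dilute stock: 128 µg/mL × 592 mL ÷ 100000 µg/mL = 0.76 mL
L-tryptophan: 2.33 mmol/L × 204.23 g/mol × 0.592 L ÷ 1000 = 0.28 g
sodium lactate: V = C2·V2/C1 = 0.466% ÷ 13.1% × 592 mL = 21.06 mL
ammonium sulfate: 6.59 g/L × 0.592 L = 3.90 g
glucose: V = C2·V2/C1 = 0.817% ÷ 30.3% × 592 mL = 15.96 mL

spectinomycin 0.76 mL; L-tryptophan 0.28 g; sodium lactate 21.06 mL; ammonium sulfate 3.90 g; glucose 15.96 mL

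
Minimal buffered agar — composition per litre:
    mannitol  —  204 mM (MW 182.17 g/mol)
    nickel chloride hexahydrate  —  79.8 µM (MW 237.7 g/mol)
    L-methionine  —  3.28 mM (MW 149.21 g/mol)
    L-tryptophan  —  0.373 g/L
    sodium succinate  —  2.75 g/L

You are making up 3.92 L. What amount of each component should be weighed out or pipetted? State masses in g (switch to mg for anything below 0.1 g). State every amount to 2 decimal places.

Scale factor relative to 1 L: 3.92.
mannitol: 204 mmol/L × 182.17 g/mol × 3.92 L ÷ 1000 = 145.68 g
nickel chloride hexahydrate: 79.8 µmol/L × 237.7 g/mol × 3.92 L ÷ 1000 = 74.36 mg
L-methionine: 3.28 mmol/L × 149.21 g/mol × 3.92 L ÷ 1000 = 1.92 g
L-tryptophan: 0.373 g/L × 3.92 L = 1.46 g
sodium succinate: 2.75 g/L × 3.92 L = 10.78 g

mannitol 145.68 g; nickel chloride hexahydrate 74.36 mg; L-methionine 1.92 g; L-tryptophan 1.46 g; sodium succinate 10.78 g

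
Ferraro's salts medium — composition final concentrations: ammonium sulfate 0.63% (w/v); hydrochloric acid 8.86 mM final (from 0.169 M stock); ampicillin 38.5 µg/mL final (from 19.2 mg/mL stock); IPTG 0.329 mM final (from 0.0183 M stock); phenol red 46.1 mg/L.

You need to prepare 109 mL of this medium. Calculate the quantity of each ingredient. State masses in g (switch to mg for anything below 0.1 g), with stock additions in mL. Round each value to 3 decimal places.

Scale factor relative to 1 L: 0.109.
ammonium sulfate: 0.63 g per 100 mL × 109 mL ÷ 100 = 0.687 g
hydrochloric acid: dilute stock: 8.86 mM × 109 mL ÷ 169 mM = 5.714 mL
ampicillin: dilute stock: 38.5 µg/mL × 109 mL ÷ 19200 µg/mL = 0.219 mL
IPTG: C1V1 = C2V2 → 0.329 mM × 109 mL ÷ 18.3 mM = 1.960 mL
phenol red: 46.1 mg/L × 0.109 L = 5.025 mg

ammonium sulfate 0.687 g; hydrochloric acid 5.714 mL; ampicillin 0.219 mL; IPTG 1.960 mL; phenol red 5.025 mg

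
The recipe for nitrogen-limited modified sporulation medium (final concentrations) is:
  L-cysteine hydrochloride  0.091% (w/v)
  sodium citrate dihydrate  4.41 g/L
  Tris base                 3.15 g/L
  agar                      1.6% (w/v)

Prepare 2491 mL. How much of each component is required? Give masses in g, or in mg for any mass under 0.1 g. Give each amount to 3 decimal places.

L-cysteine hydrochloride 2.267 g; sodium citrate dihydrate 10.985 g; Tris base 7.847 g; agar 39.856 g

Working volume: 2491 mL = 2.491 L.
L-cysteine hydrochloride: 0.091 g per 100 mL × 2491 mL ÷ 100 = 2.267 g
sodium citrate dihydrate: 4.41 g/L × 2.491 L = 10.985 g
Tris base: 3.15 g/L × 2.491 L = 7.847 g
agar: 1.6 g per 100 mL × 2491 mL ÷ 100 = 39.856 g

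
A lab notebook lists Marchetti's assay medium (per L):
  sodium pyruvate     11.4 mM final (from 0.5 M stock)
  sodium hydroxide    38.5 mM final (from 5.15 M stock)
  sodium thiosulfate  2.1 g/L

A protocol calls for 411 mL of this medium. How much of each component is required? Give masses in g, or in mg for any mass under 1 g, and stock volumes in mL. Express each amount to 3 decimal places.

Scale factor relative to 1 L: 0.411.
sodium pyruvate: C1V1 = C2V2 → 11.4 mM × 411 mL ÷ 500 mM = 9.371 mL
sodium hydroxide: C1V1 = C2V2 → 38.5 mM × 411 mL ÷ 5150 mM = 3.073 mL
sodium thiosulfate: 2.1 g/L × 0.411 L = 0.8631 g = 863.100 mg

sodium pyruvate 9.371 mL; sodium hydroxide 3.073 mL; sodium thiosulfate 863.100 mg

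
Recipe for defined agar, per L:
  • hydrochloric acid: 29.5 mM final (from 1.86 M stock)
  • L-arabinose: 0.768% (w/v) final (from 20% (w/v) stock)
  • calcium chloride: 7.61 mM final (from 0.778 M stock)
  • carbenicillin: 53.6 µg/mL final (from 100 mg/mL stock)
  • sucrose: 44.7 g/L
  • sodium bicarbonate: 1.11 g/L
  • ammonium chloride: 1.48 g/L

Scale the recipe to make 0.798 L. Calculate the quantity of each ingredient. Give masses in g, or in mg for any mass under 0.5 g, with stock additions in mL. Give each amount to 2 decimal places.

Scale factor relative to 1 L: 0.798.
hydrochloric acid: dilute stock: 29.5 mM × 798 mL ÷ 1860 mM = 12.66 mL
L-arabinose: dilute stock: 0.768% ÷ 20% × 798 mL = 30.64 mL
calcium chloride: V = C2·V2/C1 = 7.61 mM × 798 mL ÷ 778 mM = 7.81 mL
carbenicillin: dilute stock: 53.6 µg/mL × 798 mL ÷ 100000 µg/mL = 0.43 mL
sucrose: 44.7 g/L × 0.798 L = 35.67 g
sodium bicarbonate: 1.11 g/L × 0.798 L = 0.89 g
ammonium chloride: 1.48 g/L × 0.798 L = 1.18 g

hydrochloric acid 12.66 mL; L-arabinose 30.64 mL; calcium chloride 7.81 mL; carbenicillin 0.43 mL; sucrose 35.67 g; sodium bicarbonate 0.89 g; ammonium chloride 1.18 g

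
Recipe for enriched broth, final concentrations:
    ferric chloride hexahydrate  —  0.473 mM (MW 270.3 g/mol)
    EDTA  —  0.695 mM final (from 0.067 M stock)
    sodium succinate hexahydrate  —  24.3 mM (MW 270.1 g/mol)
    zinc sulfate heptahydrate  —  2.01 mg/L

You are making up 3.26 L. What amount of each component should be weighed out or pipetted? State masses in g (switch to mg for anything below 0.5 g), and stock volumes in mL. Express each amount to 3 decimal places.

Scale factor relative to 1 L: 3.26.
ferric chloride hexahydrate: 0.473 mmol/L × 270.3 mg/mmol × 3.26 L = 416.797 mg
EDTA: V = C2·V2/C1 = 0.695 mM × 3260 mL ÷ 67 mM = 33.816 mL
sodium succinate hexahydrate: 24.3 mmol/L × 270.1 g/mol × 3.26 L ÷ 1000 = 21.397 g
zinc sulfate heptahydrate: 2.01 mg/L × 3.26 L = 6.553 mg

ferric chloride hexahydrate 416.797 mg; EDTA 33.816 mL; sodium succinate hexahydrate 21.397 g; zinc sulfate heptahydrate 6.553 mg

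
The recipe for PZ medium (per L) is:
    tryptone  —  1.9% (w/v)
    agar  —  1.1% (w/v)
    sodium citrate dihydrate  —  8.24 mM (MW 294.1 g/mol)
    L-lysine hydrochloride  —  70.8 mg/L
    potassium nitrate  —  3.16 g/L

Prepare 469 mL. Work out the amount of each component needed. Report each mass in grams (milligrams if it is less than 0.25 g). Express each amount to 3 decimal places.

Target volume = 469 mL = 0.469 L.
tryptone: 1.9 g per 100 mL × 469 mL ÷ 100 = 8.911 g
agar: 1.1 g per 100 mL × 469 mL ÷ 100 = 5.159 g
sodium citrate dihydrate: 8.24 mmol/L × 294.1 g/mol × 0.469 L ÷ 1000 = 1.137 g
L-lysine hydrochloride: 70.8 mg/L × 0.469 L = 33.205 mg
potassium nitrate: 3.16 g/L × 0.469 L = 1.482 g

tryptone 8.911 g; agar 5.159 g; sodium citrate dihydrate 1.137 g; L-lysine hydrochloride 33.205 mg; potassium nitrate 1.482 g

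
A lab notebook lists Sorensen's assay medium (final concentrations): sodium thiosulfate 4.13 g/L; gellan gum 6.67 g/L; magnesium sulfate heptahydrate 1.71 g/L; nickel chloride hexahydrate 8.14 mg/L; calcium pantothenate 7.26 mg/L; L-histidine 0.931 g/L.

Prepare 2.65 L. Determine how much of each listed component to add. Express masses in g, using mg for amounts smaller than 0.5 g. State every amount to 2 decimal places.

Working volume: 2.65 L.
sodium thiosulfate: 4.13 g/L × 2.65 L = 10.94 g
gellan gum: 6.67 g/L × 2.65 L = 17.68 g
magnesium sulfate heptahydrate: 1.71 g/L × 2.65 L = 4.53 g
nickel chloride hexahydrate: 8.14 mg/L × 2.65 L = 21.57 mg
calcium pantothenate: 7.26 mg/L × 2.65 L = 19.24 mg
L-histidine: 0.931 g/L × 2.65 L = 2.47 g

sodium thiosulfate 10.94 g; gellan gum 17.68 g; magnesium sulfate heptahydrate 4.53 g; nickel chloride hexahydrate 21.57 mg; calcium pantothenate 19.24 mg; L-histidine 2.47 g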